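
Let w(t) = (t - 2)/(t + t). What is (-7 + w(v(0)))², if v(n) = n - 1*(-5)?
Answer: 4489/100 ≈ 44.890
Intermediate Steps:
v(n) = 5 + n (v(n) = n + 5 = 5 + n)
w(t) = (-2 + t)/(2*t) (w(t) = (-2 + t)/((2*t)) = (-2 + t)*(1/(2*t)) = (-2 + t)/(2*t))
(-7 + w(v(0)))² = (-7 + (-2 + (5 + 0))/(2*(5 + 0)))² = (-7 + (½)*(-2 + 5)/5)² = (-7 + (½)*(⅕)*3)² = (-7 + 3/10)² = (-67/10)² = 4489/100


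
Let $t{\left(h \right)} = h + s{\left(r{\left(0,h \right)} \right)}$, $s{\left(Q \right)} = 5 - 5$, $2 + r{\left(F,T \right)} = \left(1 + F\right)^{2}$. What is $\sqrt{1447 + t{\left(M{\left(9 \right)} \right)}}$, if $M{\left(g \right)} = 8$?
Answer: $\sqrt{1455} \approx 38.144$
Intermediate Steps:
$r{\left(F,T \right)} = -2 + \left(1 + F\right)^{2}$
$s{\left(Q \right)} = 0$
$t{\left(h \right)} = h$ ($t{\left(h \right)} = h + 0 = h$)
$\sqrt{1447 + t{\left(M{\left(9 \right)} \right)}} = \sqrt{1447 + 8} = \sqrt{1455}$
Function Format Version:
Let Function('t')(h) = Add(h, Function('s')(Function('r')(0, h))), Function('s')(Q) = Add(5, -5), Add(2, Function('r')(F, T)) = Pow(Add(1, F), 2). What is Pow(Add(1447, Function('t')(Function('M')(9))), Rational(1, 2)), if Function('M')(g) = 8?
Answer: Pow(1455, Rational(1, 2)) ≈ 38.144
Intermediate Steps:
Function('r')(F, T) = Add(-2, Pow(Add(1, F), 2))
Function('s')(Q) = 0
Function('t')(h) = h (Function('t')(h) = Add(h, 0) = h)
Pow(Add(1447, Function('t')(Function('M')(9))), Rational(1, 2)) = Pow(Add(1447, 8), Rational(1, 2)) = Pow(1455, Rational(1, 2))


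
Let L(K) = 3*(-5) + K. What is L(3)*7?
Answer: -84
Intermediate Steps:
L(K) = -15 + K
L(3)*7 = (-15 + 3)*7 = -12*7 = -84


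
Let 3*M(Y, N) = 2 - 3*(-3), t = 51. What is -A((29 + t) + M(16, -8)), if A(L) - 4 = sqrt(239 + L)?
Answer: -4 - 22*sqrt(6)/3 ≈ -21.963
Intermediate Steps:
M(Y, N) = 11/3 (M(Y, N) = (2 - 3*(-3))/3 = (2 + 9)/3 = (1/3)*11 = 11/3)
A(L) = 4 + sqrt(239 + L)
-A((29 + t) + M(16, -8)) = -(4 + sqrt(239 + ((29 + 51) + 11/3))) = -(4 + sqrt(239 + (80 + 11/3))) = -(4 + sqrt(239 + 251/3)) = -(4 + sqrt(968/3)) = -(4 + 22*sqrt(6)/3) = -4 - 22*sqrt(6)/3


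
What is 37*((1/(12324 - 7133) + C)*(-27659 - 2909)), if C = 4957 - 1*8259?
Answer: 19386384461896/5191 ≈ 3.7346e+9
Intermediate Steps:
C = -3302 (C = 4957 - 8259 = -3302)
37*((1/(12324 - 7133) + C)*(-27659 - 2909)) = 37*((1/(12324 - 7133) - 3302)*(-27659 - 2909)) = 37*((1/5191 - 3302)*(-30568)) = 37*(-17140681/5191*(-30568)) = 37*(523956336808/5191) = 19386384461896/5191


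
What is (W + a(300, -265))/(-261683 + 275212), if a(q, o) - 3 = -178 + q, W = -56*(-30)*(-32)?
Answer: -53635/13529 ≈ -3.9644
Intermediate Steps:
W = -53760 (W = 1680*(-32) = -53760)
a(q, o) = -175 + q (a(q, o) = 3 + (-178 + q) = -175 + q)
(W + a(300, -265))/(-261683 + 275212) = (-53760 + (-175 + 300))/(-261683 + 275212) = (-53760 + 125)/13529 = -53635*1/13529 = -53635/13529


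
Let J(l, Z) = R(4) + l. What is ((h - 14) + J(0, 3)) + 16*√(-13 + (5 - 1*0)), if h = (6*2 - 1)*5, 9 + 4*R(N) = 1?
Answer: 39 + 32*I*√2 ≈ 39.0 + 45.255*I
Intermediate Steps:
R(N) = -2 (R(N) = -9/4 + (¼)*1 = -9/4 + ¼ = -2)
J(l, Z) = -2 + l
h = 55 (h = (12 - 1)*5 = 11*5 = 55)
((h - 14) + J(0, 3)) + 16*√(-13 + (5 - 1*0)) = ((55 - 14) + (-2 + 0)) + 16*√(-13 + (5 - 1*0)) = (41 - 2) + 16*√(-13 + (5 + 0)) = 39 + 16*√(-13 + 5) = 39 + 16*√(-8) = 39 + 16*(2*I*√2) = 39 + 32*I*√2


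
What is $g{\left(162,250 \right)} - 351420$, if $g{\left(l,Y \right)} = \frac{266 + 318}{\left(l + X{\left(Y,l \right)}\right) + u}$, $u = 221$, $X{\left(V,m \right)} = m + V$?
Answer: $- \frac{279378316}{795} \approx -3.5142 \cdot 10^{5}$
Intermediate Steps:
$X{\left(V,m \right)} = V + m$
$g{\left(l,Y \right)} = \frac{584}{221 + Y + 2 l}$ ($g{\left(l,Y \right)} = \frac{266 + 318}{\left(l + \left(Y + l\right)\right) + 221} = \frac{584}{\left(Y + 2 l\right) + 221} = \frac{584}{221 + Y + 2 l}$)
$g{\left(162,250 \right)} - 351420 = \frac{584}{221 + 250 + 2 \cdot 162} - 351420 = \frac{584}{221 + 250 + 324} - 351420 = \frac{584}{795} - 351420 = - \frac{279378316}{795}$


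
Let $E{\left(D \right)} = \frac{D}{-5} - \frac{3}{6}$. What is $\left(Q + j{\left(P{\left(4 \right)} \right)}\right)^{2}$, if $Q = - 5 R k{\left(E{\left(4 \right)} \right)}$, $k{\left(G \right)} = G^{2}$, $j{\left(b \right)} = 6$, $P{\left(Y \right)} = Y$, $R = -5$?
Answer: $\frac{37249}{16} \approx 2328.1$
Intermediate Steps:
$E{\left(D \right)} = - \frac{1}{2} - \frac{D}{5}$ ($E{\left(D \right)} = D \left(- \frac{1}{5}\right) - \frac{1}{2} = - \frac{D}{5} - \frac{1}{2} = - \frac{1}{2} - \frac{D}{5}$)
$Q = \frac{169}{4}$ ($Q = \left(-5\right) \left(-5\right) \left(- \frac{1}{2} - \frac{4}{5}\right)^{2} = 25 \left(- \frac{1}{2} - \frac{4}{5}\right)^{2} = 25 \left(- \frac{13}{10}\right)^{2} = 25 \cdot \frac{169}{100} = \frac{169}{4} \approx 42.25$)
$\left(Q + j{\left(P{\left(4 \right)} \right)}\right)^{2} = \left(\frac{169}{4} + 6\right)^{2} = \left(\frac{193}{4}\right)^{2} = \frac{37249}{16}$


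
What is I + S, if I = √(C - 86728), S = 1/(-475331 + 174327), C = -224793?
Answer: -1/301004 + I*√311521 ≈ -3.3222e-6 + 558.14*I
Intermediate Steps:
S = -1/301004 (S = 1/(-301004) = -1/301004 ≈ -3.3222e-6)
I = I*√311521 (I = √(-224793 - 86728) = √(-311521) = I*√311521 ≈ 558.14*I)
I + S = I*√311521 - 1/301004 = -1/301004 + I*√311521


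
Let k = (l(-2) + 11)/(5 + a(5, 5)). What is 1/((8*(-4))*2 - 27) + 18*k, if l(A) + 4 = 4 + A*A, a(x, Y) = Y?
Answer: 2456/91 ≈ 26.989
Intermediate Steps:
l(A) = A² (l(A) = -4 + (4 + A*A) = -4 + (4 + A²) = A²)
k = 3/2 (k = ((-2)² + 11)/(5 + 5) = (4 + 11)/10 = 15*(⅒) = 3/2 ≈ 1.5000)
1/((8*(-4))*2 - 27) + 18*k = 1/((8*(-4))*2 - 27) + 18*(3/2) = 1/(-32*2 - 27) + 27 = 1/(-64 - 27) + 27 = 1/(-91) + 27 = -1/91 + 27 = 2456/91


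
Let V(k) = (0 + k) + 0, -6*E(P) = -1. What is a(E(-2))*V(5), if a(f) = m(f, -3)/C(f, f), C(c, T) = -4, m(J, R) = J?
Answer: -5/24 ≈ -0.20833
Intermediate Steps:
E(P) = ⅙ (E(P) = -⅙*(-1) = ⅙)
V(k) = k (V(k) = k + 0 = k)
a(f) = -f/4 (a(f) = f/(-4) = f*(-¼) = -f/4)
a(E(-2))*V(5) = -¼*⅙*5 = -1/24*5 = -5/24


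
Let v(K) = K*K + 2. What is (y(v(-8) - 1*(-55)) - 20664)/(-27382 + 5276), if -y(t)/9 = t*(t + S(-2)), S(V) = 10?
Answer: 163323/22106 ≈ 7.3882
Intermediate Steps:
v(K) = 2 + K**2 (v(K) = K**2 + 2 = 2 + K**2)
y(t) = -9*t*(10 + t) (y(t) = -9*t*(t + 10) = -9*t*(10 + t))
(y(v(-8) - 1*(-55)) - 20664)/(-27382 + 5276) = (-9*((2 + (-8)**2) - 1*(-55))*(10 + ((2 + (-8)**2) - 1*(-55))) - 20664)/(-27382 + 5276) = (-9*((2 + 64) + 55)*(10 + ((2 + 64) + 55)) - 20664)/(-22106) = (-9*(66 + 55)*(10 + (66 + 55)) - 20664)*(-1/22106) = (-9*121*(10 + 121) - 20664)*(-1/22106) = (-9*121*131 - 20664)*(-1/22106) = (-142659 - 20664)*(-1/22106) = -163323*(-1/22106) = 163323/22106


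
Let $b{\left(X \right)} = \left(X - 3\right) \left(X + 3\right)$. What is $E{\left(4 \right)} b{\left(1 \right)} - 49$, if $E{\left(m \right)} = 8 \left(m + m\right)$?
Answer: $-561$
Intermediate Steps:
$b{\left(X \right)} = \left(-3 + X\right) \left(3 + X\right)$
$E{\left(m \right)} = 16 m$ ($E{\left(m \right)} = 8 \cdot 2 m = 16 m$)
$E{\left(4 \right)} b{\left(1 \right)} - 49 = 16 \cdot 4 \left(-9 + 1^{2}\right) - 49 = 64 \left(-9 + 1\right) - 49 = 64 \left(-8\right) - 49 = -512 - 49 = -561$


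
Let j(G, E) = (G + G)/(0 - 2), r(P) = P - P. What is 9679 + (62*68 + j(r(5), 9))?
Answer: 13895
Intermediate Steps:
r(P) = 0
j(G, E) = -G (j(G, E) = (2*G)/(-2) = (2*G)*(-1/2) = -G)
9679 + (62*68 + j(r(5), 9)) = 9679 + (62*68 - 1*0) = 9679 + (4216 + 0) = 9679 + 4216 = 13895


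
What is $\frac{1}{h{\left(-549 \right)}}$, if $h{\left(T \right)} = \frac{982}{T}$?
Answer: $- \frac{549}{982} \approx -0.55906$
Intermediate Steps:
$\frac{1}{h{\left(-549 \right)}} = \frac{1}{982 \frac{1}{-549}} = \frac{1}{982 \left(- \frac{1}{549}\right)} = \frac{1}{- \frac{982}{549}} = - \frac{549}{982}$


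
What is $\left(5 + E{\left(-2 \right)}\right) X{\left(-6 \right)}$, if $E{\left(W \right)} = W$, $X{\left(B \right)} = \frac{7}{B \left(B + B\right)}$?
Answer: $\frac{7}{24} \approx 0.29167$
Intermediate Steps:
$X{\left(B \right)} = \frac{7}{2 B^{2}}$ ($X{\left(B \right)} = \frac{7}{B 2 B} = \frac{7}{2 B^{2}}$)
$\left(5 + E{\left(-2 \right)}\right) X{\left(-6 \right)} = \left(5 - 2\right) \frac{7}{2 \cdot 36} = 3 \cdot \frac{7}{2} \cdot \frac{1}{36} = 3 \cdot \frac{7}{72} = \frac{7}{24}$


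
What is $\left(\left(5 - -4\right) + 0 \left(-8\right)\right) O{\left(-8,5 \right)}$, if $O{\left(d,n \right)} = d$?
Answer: $-72$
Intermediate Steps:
$\left(\left(5 - -4\right) + 0 \left(-8\right)\right) O{\left(-8,5 \right)} = \left(\left(5 - -4\right) + 0 \left(-8\right)\right) \left(-8\right) = \left(\left(5 + 4\right) + 0\right) \left(-8\right) = \left(9 + 0\right) \left(-8\right) = 9 \left(-8\right) = -72$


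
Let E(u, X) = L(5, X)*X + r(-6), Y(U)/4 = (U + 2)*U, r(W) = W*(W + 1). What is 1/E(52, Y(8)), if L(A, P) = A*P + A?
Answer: 1/513630 ≈ 1.9469e-6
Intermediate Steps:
r(W) = W*(1 + W)
Y(U) = 4*U*(2 + U) (Y(U) = 4*((U + 2)*U) = 4*((2 + U)*U) = 4*(U*(2 + U)) = 4*U*(2 + U))
L(A, P) = A + A*P
E(u, X) = 30 + X*(5 + 5*X) (E(u, X) = (5*(1 + X))*X - 6*(1 - 6) = (5 + 5*X)*X - 6*(-5) = X*(5 + 5*X) + 30 = 30 + X*(5 + 5*X))
1/E(52, Y(8)) = 1/(30 + 5*(4*8*(2 + 8))*(1 + 4*8*(2 + 8))) = 1/(30 + 5*(4*8*10)*(1 + 4*8*10)) = 1/(30 + 5*320*(1 + 320)) = 1/(30 + 5*320*321) = 1/(30 + 513600) = 1/513630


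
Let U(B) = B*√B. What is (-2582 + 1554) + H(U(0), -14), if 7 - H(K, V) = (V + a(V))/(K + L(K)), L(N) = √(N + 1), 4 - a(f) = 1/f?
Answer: -14155/14 ≈ -1011.1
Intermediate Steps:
a(f) = 4 - 1/f
L(N) = √(1 + N)
U(B) = B^(3/2)
H(K, V) = 7 - (4 + V - 1/V)/(K + √(1 + K)) (H(K, V) = 7 - (V + (4 - 1/V))/(K + √(1 + K)) = 7 - (4 + V - 1/V)/(K + √(1 + K)))
(-2582 + 1554) + H(U(0), -14) = (-2582 + 1554) + (1 - 14*(-4 - 1*(-14) + 7*0^(3/2) + 7*√(1 + 0^(3/2))))/((-14)*(0^(3/2) + √(1 + 0^(3/2)))) = -1028 - (1 - 14*(-4 + 14 + 7*0 + 7*√(1 + 0)))/(14*(0 + √(1 + 0))) = -1028 - (1 - 14*(-4 + 14 + 0 + 7*√1))/(14*(0 + √1)) = -1028 - (1 - 14*(-4 + 14 + 0 + 7*1))/(14*(0 + 1)) = -1028 - 1/14*(1 - 14*(-4 + 14 + 0 + 7))/1 = -1028 - 1/14*1*(1 - 14*17) = -1028 - 1/14*1*(1 - 238) = -1028 - 1/14*1*(-237) = -1028 + 237/14 = -14155/14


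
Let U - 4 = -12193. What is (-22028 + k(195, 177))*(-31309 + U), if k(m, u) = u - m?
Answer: 958956908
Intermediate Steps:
U = -12189 (U = 4 - 12193 = -12189)
(-22028 + k(195, 177))*(-31309 + U) = (-22028 + (177 - 1*195))*(-31309 - 12189) = (-22028 + (177 - 195))*(-43498) = (-22028 - 18)*(-43498) = -22046*(-43498) = 958956908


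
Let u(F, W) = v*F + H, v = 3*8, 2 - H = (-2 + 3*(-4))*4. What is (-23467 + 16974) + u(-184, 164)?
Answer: -10851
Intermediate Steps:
H = 58 (H = 2 - (-2 + 3*(-4))*4 = 2 - (-2 - 12)*4 = 2 - (-14)*4 = 2 - 1*(-56) = 2 + 56 = 58)
v = 24
u(F, W) = 58 + 24*F (u(F, W) = 24*F + 58 = 58 + 24*F)
(-23467 + 16974) + u(-184, 164) = (-23467 + 16974) + (58 + 24*(-184)) = -6493 + (58 - 4416) = -6493 - 4358 = -10851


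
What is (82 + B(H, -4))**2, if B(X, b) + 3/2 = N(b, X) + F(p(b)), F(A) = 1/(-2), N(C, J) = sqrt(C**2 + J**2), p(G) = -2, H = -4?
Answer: 6432 + 640*sqrt(2) ≈ 7337.1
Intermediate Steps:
F(A) = -1/2
B(X, b) = -2 + sqrt(X**2 + b**2) (B(X, b) = -3/2 + (sqrt(b**2 + X**2) - 1/2) = -3/2 + (sqrt(X**2 + b**2) - 1/2) = -3/2 + (-1/2 + sqrt(X**2 + b**2)) = -2 + sqrt(X**2 + b**2))
(82 + B(H, -4))**2 = (82 + (-2 + sqrt((-4)**2 + (-4)**2)))**2 = (82 + (-2 + sqrt(16 + 16)))**2 = (82 + (-2 + sqrt(32)))**2 = (82 + (-2 + 4*sqrt(2)))**2 = (80 + 4*sqrt(2))**2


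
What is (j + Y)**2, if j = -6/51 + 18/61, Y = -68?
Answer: 4946590224/1075369 ≈ 4599.9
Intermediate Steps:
j = 184/1037 (j = -6*1/51 + 18*(1/61) = -2/17 + 18/61 = 184/1037 ≈ 0.17743)
(j + Y)**2 = (184/1037 - 68)**2 = (-70332/1037)**2 = 4946590224/1075369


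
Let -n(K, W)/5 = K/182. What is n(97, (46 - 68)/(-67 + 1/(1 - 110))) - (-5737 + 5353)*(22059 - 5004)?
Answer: 1191939355/182 ≈ 6.5491e+6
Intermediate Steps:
n(K, W) = -5*K/182
n(97, (46 - 68)/(-67 + 1/(1 - 110))) - (-5737 + 5353)*(22059 - 5004) = -5/182*97 - (-5737 + 5353)*(22059 - 5004) = -485/182 - (-384)*17055 = -485/182 - 1*(-6549120) = -485/182 + 6549120 = 1191939355/182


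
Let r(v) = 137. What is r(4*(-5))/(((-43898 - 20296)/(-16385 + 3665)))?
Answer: 290440/10699 ≈ 27.146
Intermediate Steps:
r(4*(-5))/(((-43898 - 20296)/(-16385 + 3665))) = 137/(((-43898 - 20296)/(-16385 + 3665))) = 137/((-64194/(-12720))) = 137/((-64194*(-1/12720))) = 137/(10699/2120) = 137*(2120/10699) = 290440/10699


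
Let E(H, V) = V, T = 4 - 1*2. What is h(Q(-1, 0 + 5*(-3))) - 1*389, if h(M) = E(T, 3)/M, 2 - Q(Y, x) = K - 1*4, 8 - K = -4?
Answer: -779/2 ≈ -389.50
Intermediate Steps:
K = 12 (K = 8 - 1*(-4) = 8 + 4 = 12)
T = 2 (T = 4 - 2 = 2)
Q(Y, x) = -6 (Q(Y, x) = 2 - (12 - 1*4) = 2 - (12 - 4) = 2 - 1*8 = 2 - 8 = -6)
h(M) = 3/M
h(Q(-1, 0 + 5*(-3))) - 1*389 = 3/(-6) - 1*389 = 3*(-1/6) - 389 = -1/2 - 389 = -779/2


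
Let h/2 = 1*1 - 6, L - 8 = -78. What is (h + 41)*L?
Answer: -2170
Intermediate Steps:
L = -70 (L = 8 - 78 = -70)
h = -10 (h = 2*(1*1 - 6) = 2*(1 - 6) = 2*(-5) = -10)
(h + 41)*L = (-10 + 41)*(-70) = 31*(-70) = -2170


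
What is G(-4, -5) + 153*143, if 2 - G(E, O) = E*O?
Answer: 21861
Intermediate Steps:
G(E, O) = 2 - E*O
G(-4, -5) + 153*143 = (2 - 1*(-4)*(-5)) + 153*143 = (2 - 20) + 21879 = -18 + 21879 = 21861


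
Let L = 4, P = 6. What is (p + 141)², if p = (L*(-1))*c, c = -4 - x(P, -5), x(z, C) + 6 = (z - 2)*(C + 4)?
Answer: 13689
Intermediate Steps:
x(z, C) = -6 + (-2 + z)*(4 + C) (x(z, C) = -6 + (z - 2)*(C + 4) = -6 + (-2 + z)*(4 + C))
c = 6 (c = -4 - (-14 - 2*(-5) + 4*6 - 5*6) = -4 - (-14 + 10 + 24 - 30) = -4 - 1*(-10) = -4 + 10 = 6)
p = -24 (p = (4*(-1))*6 = -4*6 = -24)
(p + 141)² = (-24 + 141)² = 117² = 13689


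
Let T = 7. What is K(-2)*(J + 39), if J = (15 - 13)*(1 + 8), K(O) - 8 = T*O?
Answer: -342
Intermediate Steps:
K(O) = 8 + 7*O
J = 18 (J = 2*9 = 18)
K(-2)*(J + 39) = (8 + 7*(-2))*(18 + 39) = (8 - 14)*57 = -6*57 = -342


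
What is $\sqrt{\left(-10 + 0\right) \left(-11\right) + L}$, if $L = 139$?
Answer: $\sqrt{249} \approx 15.78$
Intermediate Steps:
$\sqrt{\left(-10 + 0\right) \left(-11\right) + L} = \sqrt{\left(-10 + 0\right) \left(-11\right) + 139} = \sqrt{\left(-10\right) \left(-11\right) + 139} = \sqrt{110 + 139} = \sqrt{249}$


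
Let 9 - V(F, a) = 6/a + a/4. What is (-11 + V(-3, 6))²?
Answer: 81/4 ≈ 20.250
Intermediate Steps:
V(F, a) = 9 - 6/a - a/4 (V(F, a) = 9 - (6/a + a/4) = 9 + (-6/a - a/4) = 9 - 6/a - a/4)
(-11 + V(-3, 6))² = (-11 + (9 - 6/6 - ¼*6))² = (-11 + (9 - 6*⅙ - 3/2))² = (-11 + (9 - 1 - 3/2))² = (-11 + 13/2)² = (-9/2)² = 81/4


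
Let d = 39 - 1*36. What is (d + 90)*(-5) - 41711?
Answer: -42176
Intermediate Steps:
d = 3 (d = 39 - 36 = 3)
(d + 90)*(-5) - 41711 = (3 + 90)*(-5) - 41711 = 93*(-5) - 41711 = -465 - 41711 = -42176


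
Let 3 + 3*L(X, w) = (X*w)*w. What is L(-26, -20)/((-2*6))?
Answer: 10403/36 ≈ 288.97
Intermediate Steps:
L(X, w) = -1 + X*w²/3 (L(X, w) = -1 + ((X*w)*w)/3 = -1 + (X*w²)/3 = -1 + X*w²/3)
L(-26, -20)/((-2*6)) = (-1 + (⅓)*(-26)*(-20)²)/((-2*6)) = (-1 + (⅓)*(-26)*400)/(-12) = (-1 - 10400/3)*(-1/12) = -10403/3*(-1/12) = 10403/36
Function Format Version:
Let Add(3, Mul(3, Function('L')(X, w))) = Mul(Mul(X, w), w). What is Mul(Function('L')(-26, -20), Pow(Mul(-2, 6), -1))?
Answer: Rational(10403, 36) ≈ 288.97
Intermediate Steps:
Function('L')(X, w) = Add(-1, Mul(Rational(1, 3), X, Pow(w, 2))) (Function('L')(X, w) = Add(-1, Mul(Rational(1, 3), Mul(Mul(X, w), w))) = Add(-1, Mul(Rational(1, 3), Mul(X, Pow(w, 2)))) = Add(-1, Mul(Rational(1, 3), X, Pow(w, 2))))
Mul(Function('L')(-26, -20), Pow(Mul(-2, 6), -1)) = Mul(Add(-1, Mul(Rational(1, 3), -26, Pow(-20, 2))), Pow(Mul(-2, 6), -1)) = Mul(Add(-1, Mul(Rational(1, 3), -26, 400)), Pow(-12, -1)) = Mul(Add(-1, Rational(-10400, 3)), Rational(-1, 12)) = Mul(Rational(-10403, 3), Rational(-1, 12)) = Rational(10403, 36)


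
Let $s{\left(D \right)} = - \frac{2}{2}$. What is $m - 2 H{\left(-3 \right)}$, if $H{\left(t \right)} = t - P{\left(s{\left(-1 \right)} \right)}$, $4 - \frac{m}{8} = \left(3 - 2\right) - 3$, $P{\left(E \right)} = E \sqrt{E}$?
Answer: $54 - 2 i \approx 54.0 - 2.0 i$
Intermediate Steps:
$s{\left(D \right)} = -1$ ($s{\left(D \right)} = \left(-2\right) \frac{1}{2} = -1$)
$P{\left(E \right)} = E^{\frac{3}{2}}$
$m = 48$ ($m = 32 - 8 \left(\left(3 - 2\right) - 3\right) = 32 - 8 \left(1 - 3\right) = 32 - -16 = 32 + 16 = 48$)
$H{\left(t \right)} = i + t$ ($H{\left(t \right)} = t - \left(-1\right)^{\frac{3}{2}} = t - - i = t + i = i + t$)
$m - 2 H{\left(-3 \right)} = 48 - 2 \left(i - 3\right) = 48 - 2 \left(-3 + i\right) = 48 + \left(6 - 2 i\right) = 54 - 2 i$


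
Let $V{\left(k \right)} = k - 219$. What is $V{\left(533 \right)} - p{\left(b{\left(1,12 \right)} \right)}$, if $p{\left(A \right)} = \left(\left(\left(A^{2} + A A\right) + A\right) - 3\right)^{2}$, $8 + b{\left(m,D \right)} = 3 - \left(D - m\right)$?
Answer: $-242735$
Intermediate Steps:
$b{\left(m,D \right)} = -5 + m - D$ ($b{\left(m,D \right)} = -8 - \left(-3 + D - m\right) = -8 + \left(3 + m - D\right) = -5 + m - D$)
$V{\left(k \right)} = -219 + k$ ($V{\left(k \right)} = k - 219 = -219 + k$)
$p{\left(A \right)} = \left(-3 + A + 2 A^{2}\right)^{2}$ ($p{\left(A \right)} = \left(\left(\left(A^{2} + A^{2}\right) + A\right) - 3\right)^{2} = \left(\left(2 A^{2} + A\right) - 3\right)^{2} = \left(\left(A + 2 A^{2}\right) - 3\right)^{2} = \left(-3 + A + 2 A^{2}\right)^{2}$)
$V{\left(533 \right)} - p{\left(b{\left(1,12 \right)} \right)} = \left(-219 + 533\right) - \left(-3 - 16 + 2 \left(-5 + 1 - 12\right)^{2}\right)^{2} = 314 - \left(-3 - 16 + 2 \left(-5 + 1 - 12\right)^{2}\right)^{2} = 314 - \left(-3 - 16 + 2 \left(-16\right)^{2}\right)^{2} = 314 - \left(-3 - 16 + 2 \cdot 256\right)^{2} = 314 - \left(-3 - 16 + 512\right)^{2} = 314 - 493^{2} = 314 - 243049 = -242735$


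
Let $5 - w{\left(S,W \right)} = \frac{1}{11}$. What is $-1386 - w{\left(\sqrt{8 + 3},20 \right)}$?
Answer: $- \frac{15300}{11} \approx -1390.9$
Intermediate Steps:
$w{\left(S,W \right)} = \frac{54}{11}$ ($w{\left(S,W \right)} = 5 - \frac{1}{11} = \frac{54}{11}$)
$-1386 - w{\left(\sqrt{8 + 3},20 \right)} = -1386 - \frac{54}{11} = - \frac{15300}{11}$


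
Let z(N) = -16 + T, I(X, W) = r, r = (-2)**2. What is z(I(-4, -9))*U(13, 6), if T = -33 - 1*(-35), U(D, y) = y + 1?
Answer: -98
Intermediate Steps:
r = 4
U(D, y) = 1 + y
I(X, W) = 4
T = 2 (T = -33 + 35 = 2)
z(N) = -14 (z(N) = -16 + 2 = -14)
z(I(-4, -9))*U(13, 6) = -14*(1 + 6) = -14*7 = -98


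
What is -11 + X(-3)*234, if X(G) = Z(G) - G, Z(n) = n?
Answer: -11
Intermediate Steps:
X(G) = 0 (X(G) = G - G = 0)
-11 + X(-3)*234 = -11 + 0*234 = -11 + 0 = -11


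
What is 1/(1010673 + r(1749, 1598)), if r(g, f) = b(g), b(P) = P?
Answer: 1/1012422 ≈ 9.8773e-7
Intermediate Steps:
r(g, f) = g
1/(1010673 + r(1749, 1598)) = 1/(1010673 + 1749) = 1/1012422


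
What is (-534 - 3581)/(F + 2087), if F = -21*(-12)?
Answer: -4115/2339 ≈ -1.7593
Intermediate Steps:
F = 252
(-534 - 3581)/(F + 2087) = (-534 - 3581)/(252 + 2087) = -4115/2339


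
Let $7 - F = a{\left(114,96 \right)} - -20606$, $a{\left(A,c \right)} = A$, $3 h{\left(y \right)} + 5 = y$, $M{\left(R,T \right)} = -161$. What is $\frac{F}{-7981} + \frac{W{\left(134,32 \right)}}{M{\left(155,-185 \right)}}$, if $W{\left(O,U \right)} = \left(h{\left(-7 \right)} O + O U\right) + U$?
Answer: $- \frac{1168057}{55867} \approx -20.908$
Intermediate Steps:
$h{\left(y \right)} = - \frac{5}{3} + \frac{y}{3}$
$W{\left(O,U \right)} = U - 4 O + O U$ ($W{\left(O,U \right)} = \left(\left(- \frac{5}{3} + \frac{1}{3} \left(-7\right)\right) O + O U\right) + U = \left(\left(- \frac{5}{3} - \frac{7}{3}\right) O + O U\right) + U = \left(- 4 O + O U\right) + U = U - 4 O + O U$)
$F = -20713$ ($F = 7 - \left(114 - -20606\right) = 7 - \left(114 + 20606\right) = 7 - 20720 = -20713$)
$\frac{F}{-7981} + \frac{W{\left(134,32 \right)}}{M{\left(155,-185 \right)}} = - \frac{20713}{-7981} + \frac{32 - 536 + 134 \cdot 32}{-161} = \left(-20713\right) \left(- \frac{1}{7981}\right) + \left(32 - 536 + 4288\right) \left(- \frac{1}{161}\right) = \frac{20713}{7981} + 3784 \left(- \frac{1}{161}\right) = \frac{20713}{7981} - \frac{3784}{161} = - \frac{1168057}{55867}$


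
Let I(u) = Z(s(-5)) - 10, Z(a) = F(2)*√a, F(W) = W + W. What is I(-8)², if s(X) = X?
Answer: 20 - 80*I*√5 ≈ 20.0 - 178.89*I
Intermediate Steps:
F(W) = 2*W
Z(a) = 4*√a (Z(a) = (2*2)*√a = 4*√a)
I(u) = -10 + 4*I*√5 (I(u) = 4*√(-5) - 10 = 4*(I*√5) - 10 = 4*I*√5 - 10 = -10 + 4*I*√5)
I(-8)² = (-10 + 4*I*√5)²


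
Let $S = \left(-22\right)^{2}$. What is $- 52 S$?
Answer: $-25168$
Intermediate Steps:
$S = 484$
$- 52 S = \left(-52\right) 484 = -25168$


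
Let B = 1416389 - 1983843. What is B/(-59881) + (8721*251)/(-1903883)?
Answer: 949288251431/114006417923 ≈ 8.3266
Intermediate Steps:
B = -567454
B/(-59881) + (8721*251)/(-1903883) = -567454/(-59881) + (8721*251)/(-1903883) = -567454*(-1/59881) + 2188971*(-1/1903883) = 567454/59881 - 2188971/1903883 = 949288251431/114006417923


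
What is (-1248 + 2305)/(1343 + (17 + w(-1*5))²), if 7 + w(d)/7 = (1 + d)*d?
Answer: 1057/13007 ≈ 0.081264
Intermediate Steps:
w(d) = -49 + 7*d*(1 + d) (w(d) = -49 + 7*((1 + d)*d) = -49 + 7*(d*(1 + d)) = -49 + 7*d*(1 + d))
(-1248 + 2305)/(1343 + (17 + w(-1*5))²) = (-1248 + 2305)/(1343 + (17 + (-49 + 7*(-1*5) + 7*(-1*5)²))²) = 1057/(1343 + (17 + (-49 + 7*(-5) + 7*(-5)²))²) = 1057/(1343 + (17 + (-49 - 35 + 7*25))²) = 1057/(1343 + (17 + (-49 - 35 + 175))²) = 1057/(1343 + (17 + 91)²) = 1057/(1343 + 108²) = 1057/(1343 + 11664) = 1057/13007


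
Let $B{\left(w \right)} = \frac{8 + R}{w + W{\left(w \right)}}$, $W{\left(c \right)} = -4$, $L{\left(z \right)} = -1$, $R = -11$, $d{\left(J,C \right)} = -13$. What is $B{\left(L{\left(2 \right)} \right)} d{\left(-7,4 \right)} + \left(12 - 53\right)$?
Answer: $- \frac{244}{5} \approx -48.8$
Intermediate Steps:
$B{\left(w \right)} = - \frac{3}{-4 + w}$ ($B{\left(w \right)} = \frac{8 - 11}{w - 4} = - \frac{3}{-4 + w}$)
$B{\left(L{\left(2 \right)} \right)} d{\left(-7,4 \right)} + \left(12 - 53\right) = - \frac{3}{-4 - 1} \left(-13\right) + \left(12 - 53\right) = - \frac{3}{-5} \left(-13\right) - 41 = \left(-3\right) \left(- \frac{1}{5}\right) \left(-13\right) - 41 = \frac{3}{5} \left(-13\right) - 41 = - \frac{39}{5} - 41 = - \frac{244}{5}$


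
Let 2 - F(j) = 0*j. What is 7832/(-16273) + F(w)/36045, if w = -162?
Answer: -282271894/586560285 ≈ -0.48123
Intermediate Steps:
F(j) = 2 (F(j) = 2 - 0*j = 2 - 1*0 = 2 + 0 = 2)
7832/(-16273) + F(w)/36045 = 7832/(-16273) + 2/36045 = 7832*(-1/16273) + 2*(1/36045) = -7832/16273 + 2/36045 = -282271894/586560285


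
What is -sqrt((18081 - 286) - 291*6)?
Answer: -sqrt(16049) ≈ -126.68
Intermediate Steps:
-sqrt((18081 - 286) - 291*6) = -sqrt(17795 - 1746) = -sqrt(16049)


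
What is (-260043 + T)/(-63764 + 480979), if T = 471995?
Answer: 211952/417215 ≈ 0.50802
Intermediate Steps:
(-260043 + T)/(-63764 + 480979) = (-260043 + 471995)/(-63764 + 480979) = 211952/417215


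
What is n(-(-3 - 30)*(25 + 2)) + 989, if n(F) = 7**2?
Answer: 1038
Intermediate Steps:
n(F) = 49
n(-(-3 - 30)*(25 + 2)) + 989 = 49 + 989 = 1038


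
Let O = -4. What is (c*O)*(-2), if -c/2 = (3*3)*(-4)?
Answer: 576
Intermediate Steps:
c = 72 (c = -2*3*3*(-4) = -18*(-4) = -2*(-36) = 72)
(c*O)*(-2) = (72*(-4))*(-2) = -288*(-2) = 576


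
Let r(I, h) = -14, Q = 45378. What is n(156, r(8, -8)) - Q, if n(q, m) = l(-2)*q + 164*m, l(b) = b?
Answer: -47986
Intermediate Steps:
n(q, m) = -2*q + 164*m
n(156, r(8, -8)) - Q = (-2*156 + 164*(-14)) - 1*45378 = (-312 - 2296) - 45378 = -2608 - 45378 = -47986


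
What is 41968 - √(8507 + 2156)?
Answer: 41968 - √10663 ≈ 41865.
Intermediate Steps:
41968 - √(8507 + 2156) = 41968 - √10663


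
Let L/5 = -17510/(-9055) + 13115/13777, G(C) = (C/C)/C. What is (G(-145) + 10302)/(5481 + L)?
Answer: 37270255136983/19881203358790 ≈ 1.8746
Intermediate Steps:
G(C) = 1/C
L = 359991595/24950147 (L = 5*(-17510/(-9055) + 13115/13777) = 5*(-17510*(-1/9055) + 13115*(1/13777)) = 5*(3502/1811 + 13115/13777) = 5*(71998319/24950147) = 359991595/24950147 ≈ 14.428)
(G(-145) + 10302)/(5481 + L) = (1/(-145) + 10302)/(5481 + 359991595/24950147) = (-1/145 + 10302)/(137111747302/24950147) = (1493789/145)*(24950147/137111747302) = 37270255136983/19881203358790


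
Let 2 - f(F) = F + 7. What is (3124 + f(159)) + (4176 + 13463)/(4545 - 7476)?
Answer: 8658121/2931 ≈ 2954.0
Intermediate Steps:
f(F) = -5 - F (f(F) = 2 - (F + 7) = 2 - (7 + F) = 2 + (-7 - F) = -5 - F)
(3124 + f(159)) + (4176 + 13463)/(4545 - 7476) = (3124 + (-5 - 1*159)) + (4176 + 13463)/(4545 - 7476) = (3124 + (-5 - 159)) + 17639/(-2931) = (3124 - 164) + 17639*(-1/2931) = 2960 - 17639/2931 = 8658121/2931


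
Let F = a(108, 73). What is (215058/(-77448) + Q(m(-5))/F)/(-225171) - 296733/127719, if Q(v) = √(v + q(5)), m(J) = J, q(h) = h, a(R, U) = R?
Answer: -95828004813703/41246244640188 ≈ -2.3233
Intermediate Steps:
Q(v) = √(5 + v) (Q(v) = √(v + 5) = √(5 + v))
F = 108
(215058/(-77448) + Q(m(-5))/F)/(-225171) - 296733/127719 = (215058/(-77448) + √(5 - 5)/108)/(-225171) - 296733/127719 = (215058*(-1/77448) + √0*(1/108))*(-1/225171) - 296733*1/127719 = (-35843/12908 + 0*(1/108))*(-1/225171) - 98911/42573 = (-35843/12908 + 0)*(-1/225171) - 98911/42573 = -35843/12908*(-1/225171) - 98911/42573 = 35843/2906507268 - 98911/42573 = -95828004813703/41246244640188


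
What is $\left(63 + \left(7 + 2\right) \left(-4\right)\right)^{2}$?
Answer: $729$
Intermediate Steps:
$\left(63 + \left(7 + 2\right) \left(-4\right)\right)^{2} = \left(63 + 9 \left(-4\right)\right)^{2} = \left(63 - 36\right)^{2} = 27^{2} = 729$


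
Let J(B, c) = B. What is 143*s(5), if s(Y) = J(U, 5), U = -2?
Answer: -286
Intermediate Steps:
s(Y) = -2
143*s(5) = 143*(-2) = -286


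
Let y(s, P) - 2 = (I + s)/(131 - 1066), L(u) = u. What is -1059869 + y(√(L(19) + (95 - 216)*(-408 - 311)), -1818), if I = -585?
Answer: -198195012/187 - √87018/935 ≈ -1.0599e+6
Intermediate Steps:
y(s, P) = 491/187 - s/935 (y(s, P) = 2 + (-585 + s)/(131 - 1066) = 2 + (-585 + s)/(-935) = 2 + (-585 + s)*(-1/935) = 2 + (117/187 - s/935) = 491/187 - s/935)
-1059869 + y(√(L(19) + (95 - 216)*(-408 - 311)), -1818) = -1059869 + (491/187 - √(19 + (95 - 216)*(-408 - 311))/935) = -1059869 + (491/187 - √(19 - 121*(-719))/935) = -1059869 + (491/187 - √(19 + 86999)/935) = -1059869 + (491/187 - √87018/935) = -198195012/187 - √87018/935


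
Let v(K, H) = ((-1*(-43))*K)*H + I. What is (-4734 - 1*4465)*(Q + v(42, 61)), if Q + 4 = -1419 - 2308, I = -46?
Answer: -978672411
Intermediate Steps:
Q = -3731 (Q = -4 + (-1419 - 2308) = -4 - 3727 = -3731)
v(K, H) = -46 + 43*H*K (v(K, H) = ((-1*(-43))*K)*H - 46 = (43*K)*H - 46 = 43*H*K - 46 = -46 + 43*H*K)
(-4734 - 1*4465)*(Q + v(42, 61)) = (-4734 - 1*4465)*(-3731 + (-46 + 43*61*42)) = (-4734 - 4465)*(-3731 + (-46 + 110166)) = -9199*(-3731 + 110120) = -9199*106389 = -978672411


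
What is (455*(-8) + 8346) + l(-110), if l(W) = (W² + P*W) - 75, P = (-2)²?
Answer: 16291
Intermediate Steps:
P = 4
l(W) = -75 + W² + 4*W (l(W) = (W² + 4*W) - 75 = -75 + W² + 4*W)
(455*(-8) + 8346) + l(-110) = (455*(-8) + 8346) + (-75 + (-110)² + 4*(-110)) = (-3640 + 8346) + (-75 + 12100 - 440) = 4706 + 11585 = 16291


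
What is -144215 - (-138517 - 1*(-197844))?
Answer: -203542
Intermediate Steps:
-144215 - (-138517 - 1*(-197844)) = -144215 - (-138517 + 197844) = -144215 - 1*59327 = -144215 - 59327 = -203542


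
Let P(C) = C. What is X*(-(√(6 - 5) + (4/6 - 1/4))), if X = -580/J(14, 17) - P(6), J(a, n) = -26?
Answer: -901/39 ≈ -23.103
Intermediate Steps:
X = 212/13 (X = -580/(-26) - 1*6 = -580*(-1/26) - 6 = 290/13 - 6 = 212/13 ≈ 16.308)
X*(-(√(6 - 5) + (4/6 - 1/4))) = 212*(-(√(6 - 5) + (4/6 - 1/4)))/13 = 212*(-(√1 + (4*(⅙) - 1*¼)))/13 = 212*(-(1 + (⅔ - ¼)))/13 = 212*(-(1 + 5/12))/13 = 212*(-1*17/12)/13 = (212/13)*(-17/12) = -901/39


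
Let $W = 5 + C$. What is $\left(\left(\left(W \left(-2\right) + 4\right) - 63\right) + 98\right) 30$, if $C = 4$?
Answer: $630$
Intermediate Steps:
$W = 9$ ($W = 5 + 4 = 9$)
$\left(\left(\left(W \left(-2\right) + 4\right) - 63\right) + 98\right) 30 = \left(\left(\left(9 \left(-2\right) + 4\right) - 63\right) + 98\right) 30 = \left(\left(\left(-18 + 4\right) - 63\right) + 98\right) 30 = \left(\left(-14 - 63\right) + 98\right) 30 = \left(-77 + 98\right) 30 = 21 \cdot 30 = 630$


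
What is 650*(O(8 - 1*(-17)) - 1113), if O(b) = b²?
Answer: -317200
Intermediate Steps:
650*(O(8 - 1*(-17)) - 1113) = 650*((8 - 1*(-17))² - 1113) = 650*((8 + 17)² - 1113) = 650*(25² - 1113) = 650*(625 - 1113) = 650*(-488) = -317200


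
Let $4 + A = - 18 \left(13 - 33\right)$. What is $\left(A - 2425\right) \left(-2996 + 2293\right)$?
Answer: $1454507$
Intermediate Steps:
$A = 356$ ($A = -4 - 18 \left(13 - 33\right) = -4 - -360 = -4 + 360 = 356$)
$\left(A - 2425\right) \left(-2996 + 2293\right) = \left(356 - 2425\right) \left(-2996 + 2293\right) = \left(-2069\right) \left(-703\right) = 1454507$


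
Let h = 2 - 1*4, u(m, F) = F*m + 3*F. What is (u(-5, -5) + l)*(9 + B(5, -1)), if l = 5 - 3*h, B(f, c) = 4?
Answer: 273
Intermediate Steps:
u(m, F) = 3*F + F*m
h = -2 (h = 2 - 4 = -2)
l = 11 (l = 5 - 3*(-2) = 5 + 6 = 11)
(u(-5, -5) + l)*(9 + B(5, -1)) = (-5*(3 - 5) + 11)*(9 + 4) = (-5*(-2) + 11)*13 = (10 + 11)*13 = 21*13 = 273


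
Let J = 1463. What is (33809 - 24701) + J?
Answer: 10571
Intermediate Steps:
(33809 - 24701) + J = (33809 - 24701) + 1463 = 9108 + 1463 = 10571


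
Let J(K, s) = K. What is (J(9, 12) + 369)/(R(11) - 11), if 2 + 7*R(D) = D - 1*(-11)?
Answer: -882/19 ≈ -46.421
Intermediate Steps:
R(D) = 9/7 + D/7 (R(D) = -2/7 + (D - 1*(-11))/7 = -2/7 + (D + 11)/7 = -2/7 + (11 + D)/7 = -2/7 + (11/7 + D/7) = 9/7 + D/7)
(J(9, 12) + 369)/(R(11) - 11) = (9 + 369)/((9/7 + (1/7)*11) - 11) = 378/((9/7 + 11/7) - 11) = 378/(20/7 - 11) = 378/(-57/7) = 378*(-7/57) = -882/19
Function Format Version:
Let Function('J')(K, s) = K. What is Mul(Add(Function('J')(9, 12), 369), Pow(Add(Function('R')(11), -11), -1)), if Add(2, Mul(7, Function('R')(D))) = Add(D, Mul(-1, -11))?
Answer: Rational(-882, 19) ≈ -46.421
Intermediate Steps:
Function('R')(D) = Add(Rational(9, 7), Mul(Rational(1, 7), D)) (Function('R')(D) = Add(Rational(-2, 7), Mul(Rational(1, 7), Add(D, Mul(-1, -11)))) = Add(Rational(-2, 7), Mul(Rational(1, 7), Add(D, 11))) = Add(Rational(-2, 7), Mul(Rational(1, 7), Add(11, D))) = Add(Rational(-2, 7), Add(Rational(11, 7), Mul(Rational(1, 7), D))) = Add(Rational(9, 7), Mul(Rational(1, 7), D)))
Mul(Add(Function('J')(9, 12), 369), Pow(Add(Function('R')(11), -11), -1)) = Mul(Add(9, 369), Pow(Add(Add(Rational(9, 7), Mul(Rational(1, 7), 11)), -11), -1)) = Mul(378, Pow(Add(Add(Rational(9, 7), Rational(11, 7)), -11), -1)) = Mul(378, Pow(Add(Rational(20, 7), -11), -1)) = Mul(378, Pow(Rational(-57, 7), -1)) = Mul(378, Rational(-7, 57)) = Rational(-882, 19)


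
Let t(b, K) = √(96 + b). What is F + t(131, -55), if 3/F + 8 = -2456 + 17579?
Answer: 3/15115 + √227 ≈ 15.067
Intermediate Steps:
F = 3/15115 (F = 3/(-8 + (-2456 + 17579)) = 3/(-8 + 15123) = 3/15115 ≈ 0.00019848)
F + t(131, -55) = 3/15115 + √(96 + 131) = 3/15115 + √227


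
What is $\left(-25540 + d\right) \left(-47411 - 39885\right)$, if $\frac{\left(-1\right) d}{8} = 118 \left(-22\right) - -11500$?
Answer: $8447808512$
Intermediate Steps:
$d = -71232$ ($d = - 8 \left(118 \left(-22\right) - -11500\right) = - 8 \left(-2596 + 11500\right) = \left(-8\right) 8904 = -71232$)
$\left(-25540 + d\right) \left(-47411 - 39885\right) = \left(-25540 - 71232\right) \left(-47411 - 39885\right) = \left(-96772\right) \left(-87296\right) = 8447808512$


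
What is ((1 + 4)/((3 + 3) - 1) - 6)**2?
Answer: 25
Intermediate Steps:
((1 + 4)/((3 + 3) - 1) - 6)**2 = (5/(6 - 1) - 6)**2 = (5/5 - 6)**2 = (5*(1/5) - 6)**2 = (1 - 6)**2 = (-5)**2 = 25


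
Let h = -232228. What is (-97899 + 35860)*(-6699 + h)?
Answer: 14822792153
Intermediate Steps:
(-97899 + 35860)*(-6699 + h) = (-97899 + 35860)*(-6699 - 232228) = -62039*(-238927) = 14822792153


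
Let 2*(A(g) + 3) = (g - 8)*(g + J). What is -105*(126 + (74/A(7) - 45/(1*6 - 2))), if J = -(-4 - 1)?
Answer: -134225/12 ≈ -11185.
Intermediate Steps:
J = 5 (J = -1*(-5) = 5)
A(g) = -3 + (-8 + g)*(5 + g)/2 (A(g) = -3 + ((g - 8)*(g + 5))/2 = -3 + ((-8 + g)*(5 + g))/2 = -3 + (-8 + g)*(5 + g)/2)
-105*(126 + (74/A(7) - 45/(1*6 - 2))) = -105*(126 + (74/(-23 + (½)*7² - 3/2*7) - 45/(1*6 - 2))) = -105*(126 + (74/(-23 + (½)*49 - 21/2) - 45/(6 - 2))) = -105*(126 + (74/(-23 + 49/2 - 21/2) - 45/4)) = -105*(126 + (74/(-9) - 45*¼)) = -105*(126 + (74*(-⅑) - 45/4)) = -105*(126 + (-74/9 - 45/4)) = -105*(126 - 701/36) = -105*3835/36 = -134225/12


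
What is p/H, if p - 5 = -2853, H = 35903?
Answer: -2848/35903 ≈ -0.079325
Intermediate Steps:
p = -2848 (p = 5 - 2853 = -2848)
p/H = -2848/35903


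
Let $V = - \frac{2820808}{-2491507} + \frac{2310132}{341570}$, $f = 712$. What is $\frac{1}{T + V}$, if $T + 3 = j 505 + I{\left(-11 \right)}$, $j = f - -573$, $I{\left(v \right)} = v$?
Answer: $\frac{425512022995}{276122791960427187} \approx 1.541 \cdot 10^{-6}$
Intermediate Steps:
$V = \frac{3359606718742}{425512022995}$ ($V = \left(-2820808\right) \left(- \frac{1}{2491507}\right) + 2310132 \cdot \frac{1}{341570} = \frac{2820808}{2491507} + \frac{1155066}{170785} = \frac{3359606718742}{425512022995} \approx 7.8954$)
$j = 1285$ ($j = 712 - -573 = 712 + 573 = 1285$)
$T = 648911$ ($T = -3 + \left(1285 \cdot 505 - 11\right) = -3 + \left(648925 - 11\right) = -3 + 648914 = 648911$)
$\frac{1}{T + V} = \frac{1}{648911 + \frac{3359606718742}{425512022995}} = \frac{1}{\frac{276122791960427187}{425512022995}} = \frac{425512022995}{276122791960427187}$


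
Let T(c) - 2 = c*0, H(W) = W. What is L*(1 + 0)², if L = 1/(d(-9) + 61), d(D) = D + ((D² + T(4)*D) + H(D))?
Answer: 1/106 ≈ 0.0094340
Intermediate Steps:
T(c) = 2 (T(c) = 2 + c*0 = 2 + 0 = 2)
d(D) = D² + 4*D (d(D) = D + ((D² + 2*D) + D) = D + (D² + 3*D) = D² + 4*D)
L = 1/106 (L = 1/(-9*(4 - 9) + 61) = 1/(-9*(-5) + 61) = 1/(45 + 61) = 1/106 ≈ 0.0094340)
L*(1 + 0)² = (1 + 0)²/106 = (1/106)*1² = (1/106)*1 = 1/106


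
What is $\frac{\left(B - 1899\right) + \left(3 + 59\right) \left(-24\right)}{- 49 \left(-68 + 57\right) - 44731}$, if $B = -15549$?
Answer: $\frac{2367}{5524} \approx 0.42849$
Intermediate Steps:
$\frac{\left(B - 1899\right) + \left(3 + 59\right) \left(-24\right)}{- 49 \left(-68 + 57\right) - 44731} = \frac{\left(-15549 - 1899\right) + \left(3 + 59\right) \left(-24\right)}{- 49 \left(-68 + 57\right) - 44731} = \frac{\left(-15549 - 1899\right) + 62 \left(-24\right)}{\left(-49\right) \left(-11\right) - 44731} = \frac{-17448 - 1488}{539 - 44731} = - \frac{18936}{-44192} = \left(-18936\right) \left(- \frac{1}{44192}\right) = \frac{2367}{5524}$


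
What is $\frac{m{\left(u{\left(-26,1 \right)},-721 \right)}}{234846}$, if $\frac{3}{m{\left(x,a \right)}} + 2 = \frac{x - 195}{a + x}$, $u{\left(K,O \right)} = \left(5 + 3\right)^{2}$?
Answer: $- \frac{73}{10289734} \approx -7.0945 \cdot 10^{-6}$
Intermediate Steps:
$u{\left(K,O \right)} = 64$ ($u{\left(K,O \right)} = 8^{2} = 64$)
$m{\left(x,a \right)} = \frac{3}{-2 + \frac{-195 + x}{a + x}}$ ($m{\left(x,a \right)} = \frac{3}{-2 + \frac{x - 195}{a + x}} = \frac{3}{-2 + \frac{-195 + x}{a + x}}$)
$\frac{m{\left(u{\left(-26,1 \right)},-721 \right)}}{234846} = \frac{3 \frac{1}{195 + 64 + 2 \left(-721\right)} \left(\left(-1\right) \left(-721\right) - 64\right)}{234846} = \frac{3 \left(721 - 64\right)}{195 + 64 - 1442} \cdot \frac{1}{234846} = 3 \frac{1}{-1183} \cdot 657 \cdot \frac{1}{234846} = 3 \left(- \frac{1}{1183}\right) 657 \cdot \frac{1}{234846} = \left(- \frac{1971}{1183}\right) \frac{1}{234846} = - \frac{73}{10289734}$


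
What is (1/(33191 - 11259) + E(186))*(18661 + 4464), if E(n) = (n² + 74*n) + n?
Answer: 24621438938125/21932 ≈ 1.1226e+9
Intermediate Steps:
E(n) = n² + 75*n
(1/(33191 - 11259) + E(186))*(18661 + 4464) = (1/(33191 - 11259) + 186*(75 + 186))*(18661 + 4464) = (1/21932 + 186*261)*23125 = (1/21932 + 48546)*23125 = (1064710873/21932)*23125 = 24621438938125/21932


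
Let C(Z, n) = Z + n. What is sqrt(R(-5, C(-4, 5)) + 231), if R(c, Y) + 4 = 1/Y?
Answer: 2*sqrt(57) ≈ 15.100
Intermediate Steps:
R(c, Y) = -4 + 1/Y
sqrt(R(-5, C(-4, 5)) + 231) = sqrt((-4 + 1/(-4 + 5)) + 231) = sqrt((-4 + 1/1) + 231) = sqrt((-4 + 1) + 231) = sqrt(-3 + 231) = sqrt(228) = 2*sqrt(57)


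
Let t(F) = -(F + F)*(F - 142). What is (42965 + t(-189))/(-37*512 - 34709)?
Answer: 82153/53653 ≈ 1.5312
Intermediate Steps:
t(F) = -2*F*(-142 + F)
(42965 + t(-189))/(-37*512 - 34709) = (42965 + 2*(-189)*(142 - 1*(-189)))/(-37*512 - 34709) = (42965 + 2*(-189)*(142 + 189))/(-18944 - 34709) = (42965 + 2*(-189)*331)/(-53653) = (42965 - 125118)*(-1/53653) = -82153*(-1/53653) = 82153/53653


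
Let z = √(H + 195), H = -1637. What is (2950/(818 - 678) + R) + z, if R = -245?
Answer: -3135/14 + I*√1442 ≈ -223.93 + 37.974*I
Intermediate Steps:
z = I*√1442 (z = √(-1637 + 195) = √(-1442) = I*√1442 ≈ 37.974*I)
(2950/(818 - 678) + R) + z = (2950/(818 - 678) - 245) + I*√1442 = (2950/140 - 245) + I*√1442 = (2950*(1/140) - 245) + I*√1442 = (295/14 - 245) + I*√1442 = -3135/14 + I*√1442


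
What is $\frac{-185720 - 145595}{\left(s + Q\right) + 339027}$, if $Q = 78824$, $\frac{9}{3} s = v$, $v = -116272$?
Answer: $- \frac{43215}{49447} \approx -0.87397$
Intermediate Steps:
$s = - \frac{116272}{3}$ ($s = \frac{1}{3} \left(-116272\right) = - \frac{116272}{3} \approx -38757.0$)
$\frac{-185720 - 145595}{\left(s + Q\right) + 339027} = \frac{-185720 - 145595}{\left(- \frac{116272}{3} + 78824\right) + 339027} = - \frac{331315}{\frac{120200}{3} + 339027} = - \frac{331315}{\frac{1137281}{3}} = \left(-331315\right) \frac{3}{1137281} = - \frac{43215}{49447}$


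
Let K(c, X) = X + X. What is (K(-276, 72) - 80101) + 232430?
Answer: 152473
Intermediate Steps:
K(c, X) = 2*X
(K(-276, 72) - 80101) + 232430 = (2*72 - 80101) + 232430 = (144 - 80101) + 232430 = -79957 + 232430 = 152473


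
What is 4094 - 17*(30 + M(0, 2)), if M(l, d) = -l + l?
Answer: 3584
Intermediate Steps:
M(l, d) = 0
4094 - 17*(30 + M(0, 2)) = 4094 - 17*(30 + 0) = 4094 - 17*30 = 4094 - 510 = 3584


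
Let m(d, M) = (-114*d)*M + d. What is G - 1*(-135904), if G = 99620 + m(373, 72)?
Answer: -2825687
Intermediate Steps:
m(d, M) = d - 114*M*d (m(d, M) = -114*M*d + d = d - 114*M*d)
G = -2961591 (G = 99620 + 373*(1 - 114*72) = 99620 + 373*(1 - 8208) = 99620 + 373*(-8207) = 99620 - 3061211 = -2961591)
G - 1*(-135904) = -2961591 - 1*(-135904) = -2961591 + 135904 = -2825687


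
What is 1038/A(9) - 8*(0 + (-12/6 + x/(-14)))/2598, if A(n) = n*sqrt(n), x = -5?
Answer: 1048864/27279 ≈ 38.450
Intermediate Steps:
A(n) = n**(3/2)
1038/A(9) - 8*(0 + (-12/6 + x/(-14)))/2598 = 1038/(9**(3/2)) - 8*(0 + (-12/6 - 5/(-14)))/2598 = 1038/27 - 8*(0 + (-12*1/6 - 5*(-1/14)))*(1/2598) = 1038*(1/27) - 8*(0 + (-2 + 5/14))*(1/2598) = 346/9 - 8*(0 - 23/14)*(1/2598) = 346/9 - 8*(-23/14)*(1/2598) = 346/9 + (92/7)*(1/2598) = 346/9 + 46/9093 = 1048864/27279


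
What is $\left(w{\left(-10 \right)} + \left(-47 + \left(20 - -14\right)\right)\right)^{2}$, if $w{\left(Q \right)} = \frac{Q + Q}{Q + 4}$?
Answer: $\frac{841}{9} \approx 93.444$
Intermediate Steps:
$w{\left(Q \right)} = \frac{2 Q}{4 + Q}$
$\left(w{\left(-10 \right)} + \left(-47 + \left(20 - -14\right)\right)\right)^{2} = \left(2 \left(-10\right) \frac{1}{4 - 10} + \left(-47 + \left(20 - -14\right)\right)\right)^{2} = \left(2 \left(-10\right) \frac{1}{-6} + \left(-47 + \left(20 + 14\right)\right)\right)^{2} = \left(2 \left(-10\right) \left(- \frac{1}{6}\right) + \left(-47 + 34\right)\right)^{2} = \left(\frac{10}{3} - 13\right)^{2} = \left(- \frac{29}{3}\right)^{2} = \frac{841}{9}$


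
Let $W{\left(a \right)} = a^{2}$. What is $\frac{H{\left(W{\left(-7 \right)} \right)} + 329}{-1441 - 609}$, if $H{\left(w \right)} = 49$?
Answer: $- \frac{189}{1025} \approx -0.18439$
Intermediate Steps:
$\frac{H{\left(W{\left(-7 \right)} \right)} + 329}{-1441 - 609} = \frac{49 + 329}{-1441 - 609} = \frac{378}{-2050} = 378 \left(- \frac{1}{2050}\right) = - \frac{189}{1025}$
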